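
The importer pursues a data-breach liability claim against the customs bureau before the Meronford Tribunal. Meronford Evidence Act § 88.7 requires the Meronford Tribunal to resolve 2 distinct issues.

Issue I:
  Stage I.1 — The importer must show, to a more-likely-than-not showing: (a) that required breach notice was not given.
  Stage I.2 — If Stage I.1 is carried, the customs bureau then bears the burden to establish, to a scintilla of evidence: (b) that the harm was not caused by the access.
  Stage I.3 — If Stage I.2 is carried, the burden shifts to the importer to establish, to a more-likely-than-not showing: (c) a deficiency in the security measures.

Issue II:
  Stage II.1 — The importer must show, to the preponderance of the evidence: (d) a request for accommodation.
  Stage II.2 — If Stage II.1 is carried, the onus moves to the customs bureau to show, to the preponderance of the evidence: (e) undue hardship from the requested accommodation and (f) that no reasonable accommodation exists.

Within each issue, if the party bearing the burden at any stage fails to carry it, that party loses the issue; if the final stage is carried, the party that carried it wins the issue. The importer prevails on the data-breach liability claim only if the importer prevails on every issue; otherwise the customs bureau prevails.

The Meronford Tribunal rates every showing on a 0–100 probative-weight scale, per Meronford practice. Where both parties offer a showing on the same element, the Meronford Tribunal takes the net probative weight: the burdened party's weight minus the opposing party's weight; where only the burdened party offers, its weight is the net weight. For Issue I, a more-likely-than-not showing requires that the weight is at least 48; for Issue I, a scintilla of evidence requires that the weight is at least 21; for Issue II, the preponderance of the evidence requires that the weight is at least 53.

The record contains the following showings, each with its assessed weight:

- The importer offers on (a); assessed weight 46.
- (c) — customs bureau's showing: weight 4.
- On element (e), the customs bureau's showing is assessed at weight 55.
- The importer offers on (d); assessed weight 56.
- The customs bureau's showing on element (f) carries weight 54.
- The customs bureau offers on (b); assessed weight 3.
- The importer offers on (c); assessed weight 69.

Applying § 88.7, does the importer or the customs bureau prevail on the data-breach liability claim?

customs bureau

— Issue I —
At Stage I.1 the importer must meet a more-likely-than-not showing (weight is at least 48): on (a) the weight is 46, which does not reach 48, so (a) does not meet the standard.
  Stage I.1 not carried; the importer fails its burden.
So the customs bureau prevails on this issue.
— Issue II —
Stage II.1 (importer, the preponderance of the evidence, weight is at least 53): (d) 56 ≥ 53 — meets.
  Stage II.1 carried; the burden shifts to the customs bureau.
Stage II.2 (customs bureau, the preponderance of the evidence, weight is at least 53): (e) 55 ≥ 53 — meets; (f) 54 ≥ 53 — meets.
  Stage II.2 carried; the final stage is satisfied.
All stages carried — the customs bureau prevails on this issue.
Per-issue: Issue I → customs bureau; Issue II → customs bureau. The importer must prevail on every issue; overall, the customs bureau prevails.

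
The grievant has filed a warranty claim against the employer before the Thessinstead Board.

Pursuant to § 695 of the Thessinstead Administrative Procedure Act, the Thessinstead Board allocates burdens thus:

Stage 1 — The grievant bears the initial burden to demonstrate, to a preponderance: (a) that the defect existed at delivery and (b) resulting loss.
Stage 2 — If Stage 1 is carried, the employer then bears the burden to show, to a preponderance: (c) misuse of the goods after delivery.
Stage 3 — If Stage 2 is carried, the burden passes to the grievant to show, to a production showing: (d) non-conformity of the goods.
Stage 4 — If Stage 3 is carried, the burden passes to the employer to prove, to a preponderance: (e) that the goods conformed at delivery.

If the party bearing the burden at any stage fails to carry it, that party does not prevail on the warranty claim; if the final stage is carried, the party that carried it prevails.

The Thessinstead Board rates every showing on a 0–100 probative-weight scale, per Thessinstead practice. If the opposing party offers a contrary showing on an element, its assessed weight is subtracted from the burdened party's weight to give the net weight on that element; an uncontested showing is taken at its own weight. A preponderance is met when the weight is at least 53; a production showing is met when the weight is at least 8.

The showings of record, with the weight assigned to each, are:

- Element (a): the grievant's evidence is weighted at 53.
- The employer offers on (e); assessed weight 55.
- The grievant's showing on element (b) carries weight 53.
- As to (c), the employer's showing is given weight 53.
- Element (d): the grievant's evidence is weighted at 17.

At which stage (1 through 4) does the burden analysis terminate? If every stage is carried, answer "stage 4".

At Stage 1 the grievant must meet a preponderance (weight is at least 53): on (a) the weight is 53, ≥ 53, so (a) meets the standard; on (b) the weight is 53, which does reach 53, so (b) meets the standard.
  Stage 1 is satisfied; the onus moves to the employer.
At Stage 2 the employer must meet a preponderance (weight is at least 53): on (c) the weight is 53, ≥ 53, so (c) meets the standard.
  Stage 2 carried; the burden shifts to the grievant.
At Stage 3 the grievant must meet a production showing (weight is at least 8): on (d) the weight is 17, which does reach 8, so (d) meets the standard.
  The grievant carries Stage 3; the employer now bears the burden.
At Stage 4 the employer must meet a preponderance (weight is at least 53): on (e) the weight is 55, ≥ 53, so (e) meets the standard.
  Stage 4 carried; the final stage is satisfied.
All stages carried — the employer prevails.

stage 4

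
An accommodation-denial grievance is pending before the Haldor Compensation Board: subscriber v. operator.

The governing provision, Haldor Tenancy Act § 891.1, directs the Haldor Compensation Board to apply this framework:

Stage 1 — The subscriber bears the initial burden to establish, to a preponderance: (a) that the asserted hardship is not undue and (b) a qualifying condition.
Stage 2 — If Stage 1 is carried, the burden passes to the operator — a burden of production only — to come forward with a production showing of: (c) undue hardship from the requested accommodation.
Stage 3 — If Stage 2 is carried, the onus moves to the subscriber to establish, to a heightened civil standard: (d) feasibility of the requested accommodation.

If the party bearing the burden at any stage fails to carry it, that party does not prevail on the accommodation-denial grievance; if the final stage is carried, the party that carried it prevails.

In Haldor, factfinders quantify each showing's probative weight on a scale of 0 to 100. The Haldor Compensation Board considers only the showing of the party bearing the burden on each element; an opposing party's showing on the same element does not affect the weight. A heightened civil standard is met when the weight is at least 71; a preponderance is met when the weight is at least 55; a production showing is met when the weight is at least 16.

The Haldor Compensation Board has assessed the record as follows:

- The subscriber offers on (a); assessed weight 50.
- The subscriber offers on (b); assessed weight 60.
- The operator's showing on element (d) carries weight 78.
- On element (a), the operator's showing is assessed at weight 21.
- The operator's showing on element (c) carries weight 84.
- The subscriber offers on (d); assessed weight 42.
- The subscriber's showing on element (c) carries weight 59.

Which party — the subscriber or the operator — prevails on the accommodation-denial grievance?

At Stage 1 the subscriber must meet a preponderance (weight is at least 55): on (a) the weight is 50 (the operator's 21 is given no effect), < 55, so (a) does not meet the standard; on (b) the weight is 60, which does reach 55, so (b) meets the standard.
  The subscriber does not carry Stage 1.
The operator prevails.

operator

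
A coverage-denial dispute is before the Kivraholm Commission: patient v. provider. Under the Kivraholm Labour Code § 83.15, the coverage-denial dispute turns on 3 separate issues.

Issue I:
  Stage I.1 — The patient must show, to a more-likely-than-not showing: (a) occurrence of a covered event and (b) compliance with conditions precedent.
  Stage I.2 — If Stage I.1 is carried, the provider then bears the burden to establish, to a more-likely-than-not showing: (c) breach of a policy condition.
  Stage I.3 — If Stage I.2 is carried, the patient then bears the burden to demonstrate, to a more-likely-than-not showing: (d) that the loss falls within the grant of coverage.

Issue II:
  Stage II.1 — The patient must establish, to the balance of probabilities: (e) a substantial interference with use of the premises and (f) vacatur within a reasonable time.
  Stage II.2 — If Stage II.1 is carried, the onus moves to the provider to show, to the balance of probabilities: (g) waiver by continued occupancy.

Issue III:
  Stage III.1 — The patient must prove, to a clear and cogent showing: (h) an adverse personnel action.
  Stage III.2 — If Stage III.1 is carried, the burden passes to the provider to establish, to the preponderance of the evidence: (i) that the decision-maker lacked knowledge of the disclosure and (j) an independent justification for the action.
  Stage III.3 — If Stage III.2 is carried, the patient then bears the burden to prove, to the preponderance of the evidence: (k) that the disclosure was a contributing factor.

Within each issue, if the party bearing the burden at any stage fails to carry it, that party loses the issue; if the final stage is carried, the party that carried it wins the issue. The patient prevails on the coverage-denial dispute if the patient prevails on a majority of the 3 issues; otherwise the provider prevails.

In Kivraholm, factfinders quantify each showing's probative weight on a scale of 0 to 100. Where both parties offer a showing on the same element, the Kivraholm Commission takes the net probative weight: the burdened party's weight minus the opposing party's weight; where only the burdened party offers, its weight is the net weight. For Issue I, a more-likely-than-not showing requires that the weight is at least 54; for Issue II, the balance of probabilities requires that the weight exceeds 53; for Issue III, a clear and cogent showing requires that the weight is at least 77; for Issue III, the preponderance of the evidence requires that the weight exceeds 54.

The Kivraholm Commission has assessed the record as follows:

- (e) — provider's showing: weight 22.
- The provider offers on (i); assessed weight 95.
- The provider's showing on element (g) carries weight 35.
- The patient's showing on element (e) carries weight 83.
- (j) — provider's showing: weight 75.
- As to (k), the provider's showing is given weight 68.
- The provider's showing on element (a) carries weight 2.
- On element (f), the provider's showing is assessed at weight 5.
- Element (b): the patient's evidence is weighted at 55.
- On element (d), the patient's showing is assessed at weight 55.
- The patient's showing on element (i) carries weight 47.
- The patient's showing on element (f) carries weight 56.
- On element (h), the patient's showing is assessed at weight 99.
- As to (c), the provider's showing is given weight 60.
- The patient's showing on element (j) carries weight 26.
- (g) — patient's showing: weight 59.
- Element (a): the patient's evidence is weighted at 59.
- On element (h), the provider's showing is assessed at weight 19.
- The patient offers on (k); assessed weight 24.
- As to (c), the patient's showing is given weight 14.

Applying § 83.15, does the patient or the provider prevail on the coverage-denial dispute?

patient

— Issue I —
Stage I.1 — burden on patient; standard: a more-likely-than-not showing (weight is at least 54).
    (a): 59 − 2 = 57 ≥ 54 [met]
    (b): 55 ≥ 54 [met]
  The patient carries Stage I.1; the provider now bears the burden.
Stage I.2 — burden on provider; standard: a more-likely-than-not showing (weight is at least 54).
    (c): 60 − 14 = 46 < 54 [not met]
  Stage I.2 not carried; the provider fails its burden.
The analysis ends at Stage I.2; the patient prevails on this issue.
— Issue II —
Stage II.1 (patient, the balance of probabilities, weight exceeds 53): (e) net 83−22=61 > 53 — meets; (f) net 56−5=51 ≤ 53 — fails.
  Stage II.1 not carried; the patient fails its burden.
So the provider prevails on this issue.
— Issue III —
Stage III.1 — burden on patient; standard: a clear and cogent showing (weight is at least 77).
    (h): 99 − 19 = 80 ≥ 77 [met]
  Stage III.1 carried; the burden shifts to the provider.
Stage III.2 — burden on provider; standard: the preponderance of the evidence (weight exceeds 54).
    (i): 95 − 47 = 48 ≤ 54 [not met]
    (j): 75 − 26 = 49 ≤ 54 [not met]
  Stage III.2 not carried; the provider fails its burden.
The patient prevails on this issue.
Per-issue: Issue I → patient; Issue II → provider; Issue III → patient. The patient must prevail on a majority of issues; overall, the patient prevails.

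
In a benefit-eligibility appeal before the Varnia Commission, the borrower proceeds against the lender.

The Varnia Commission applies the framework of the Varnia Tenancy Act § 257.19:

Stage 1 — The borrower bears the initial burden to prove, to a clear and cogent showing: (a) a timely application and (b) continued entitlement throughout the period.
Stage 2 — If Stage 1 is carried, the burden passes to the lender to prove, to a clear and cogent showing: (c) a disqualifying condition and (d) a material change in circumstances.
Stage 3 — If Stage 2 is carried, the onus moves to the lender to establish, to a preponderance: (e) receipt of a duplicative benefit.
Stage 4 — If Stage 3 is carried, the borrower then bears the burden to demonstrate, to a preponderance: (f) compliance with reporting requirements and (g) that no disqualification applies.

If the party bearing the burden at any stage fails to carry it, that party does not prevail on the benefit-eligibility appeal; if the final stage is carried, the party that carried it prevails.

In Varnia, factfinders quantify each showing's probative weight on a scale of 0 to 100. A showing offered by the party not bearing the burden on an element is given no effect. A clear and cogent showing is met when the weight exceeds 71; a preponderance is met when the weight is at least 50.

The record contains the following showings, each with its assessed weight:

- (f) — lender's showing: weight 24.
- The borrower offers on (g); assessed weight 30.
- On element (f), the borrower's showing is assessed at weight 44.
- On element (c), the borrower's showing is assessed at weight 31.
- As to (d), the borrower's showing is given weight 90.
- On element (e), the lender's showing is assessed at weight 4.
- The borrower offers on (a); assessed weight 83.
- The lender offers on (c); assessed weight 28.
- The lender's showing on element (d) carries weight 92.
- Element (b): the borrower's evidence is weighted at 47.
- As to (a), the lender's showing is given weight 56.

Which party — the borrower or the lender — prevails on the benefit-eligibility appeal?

lender

Stage 1 (borrower, a clear and cogent showing, weight exceeds 71): (a) 83 (lender's 56 disregarded) > 71 — meets; (b) 47 ≤ 71 — fails.
  Not every element is met, so the borrower fails to carry Stage 1.
So the lender prevails.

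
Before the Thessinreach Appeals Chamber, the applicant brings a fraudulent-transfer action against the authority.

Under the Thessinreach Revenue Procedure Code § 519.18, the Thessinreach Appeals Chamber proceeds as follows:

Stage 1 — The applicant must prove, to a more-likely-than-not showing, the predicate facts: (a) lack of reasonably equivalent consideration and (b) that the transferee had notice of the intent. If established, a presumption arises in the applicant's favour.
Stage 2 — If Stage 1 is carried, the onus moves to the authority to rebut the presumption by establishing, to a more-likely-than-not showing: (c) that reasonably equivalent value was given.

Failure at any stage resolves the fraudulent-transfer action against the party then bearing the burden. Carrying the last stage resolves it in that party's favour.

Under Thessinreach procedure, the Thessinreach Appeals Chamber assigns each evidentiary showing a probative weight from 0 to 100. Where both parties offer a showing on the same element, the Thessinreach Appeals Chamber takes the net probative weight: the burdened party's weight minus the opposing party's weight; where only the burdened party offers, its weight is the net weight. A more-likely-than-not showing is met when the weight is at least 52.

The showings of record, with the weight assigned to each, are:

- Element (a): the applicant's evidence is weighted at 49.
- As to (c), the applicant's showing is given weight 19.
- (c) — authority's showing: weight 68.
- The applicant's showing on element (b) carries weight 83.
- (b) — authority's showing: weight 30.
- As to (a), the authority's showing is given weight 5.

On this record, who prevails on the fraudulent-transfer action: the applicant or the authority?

authority

Stage 1 (applicant, a more-likely-than-not showing, weight is at least 52): (a) net 49−5=44 < 52 — fails; (b) net 83−30=53 ≥ 52 — meets.
  Not every element is met, so the applicant fails to carry Stage 1.
The authority prevails.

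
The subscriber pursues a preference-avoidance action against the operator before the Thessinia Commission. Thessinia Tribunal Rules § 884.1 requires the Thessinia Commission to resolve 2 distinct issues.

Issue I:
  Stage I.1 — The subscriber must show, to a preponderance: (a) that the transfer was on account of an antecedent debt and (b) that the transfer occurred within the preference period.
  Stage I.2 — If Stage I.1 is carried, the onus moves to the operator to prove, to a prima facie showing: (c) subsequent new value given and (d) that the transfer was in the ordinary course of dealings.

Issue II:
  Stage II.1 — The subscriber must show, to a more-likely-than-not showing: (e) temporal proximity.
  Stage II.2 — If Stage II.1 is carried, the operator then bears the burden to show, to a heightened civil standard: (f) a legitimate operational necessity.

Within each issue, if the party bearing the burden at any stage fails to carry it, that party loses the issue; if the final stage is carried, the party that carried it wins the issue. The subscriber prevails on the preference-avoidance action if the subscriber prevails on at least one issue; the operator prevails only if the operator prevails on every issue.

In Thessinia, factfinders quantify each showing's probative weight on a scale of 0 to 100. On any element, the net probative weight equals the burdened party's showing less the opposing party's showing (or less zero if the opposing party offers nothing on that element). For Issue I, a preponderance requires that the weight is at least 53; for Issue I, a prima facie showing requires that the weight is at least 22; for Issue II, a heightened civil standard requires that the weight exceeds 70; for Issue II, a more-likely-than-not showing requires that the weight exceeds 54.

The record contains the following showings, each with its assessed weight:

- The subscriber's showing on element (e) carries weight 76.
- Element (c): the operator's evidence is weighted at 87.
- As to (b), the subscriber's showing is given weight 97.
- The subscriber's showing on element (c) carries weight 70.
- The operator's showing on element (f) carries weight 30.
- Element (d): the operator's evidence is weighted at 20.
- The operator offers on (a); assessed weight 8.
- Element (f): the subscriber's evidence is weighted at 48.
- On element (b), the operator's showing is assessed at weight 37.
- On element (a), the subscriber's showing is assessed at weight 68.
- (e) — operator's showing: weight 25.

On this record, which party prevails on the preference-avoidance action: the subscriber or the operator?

subscriber

— Issue I —
At Stage I.1 the subscriber must meet a preponderance (weight is at least 53): on (a) the weight is 68 less the opposing 8 gives net 60, ≥ 53, so (a) meets the standard; on (b) the weight is 97 less the opposing 37 gives net 60, which does reach 53, so (b) meets the standard.
  The subscriber carries Stage I.1; the operator now bears the burden.
At Stage I.2 the operator must meet a prima facie showing (weight is at least 22): on (c) the weight is 87 less the opposing 70 gives net 17, < 22, so (c) does not meet the standard; on (d) the weight is 20, < 22, so (d) does not meet the standard.
  The operator does not carry Stage I.2.
The analysis ends at Stage I.2; the subscriber prevails on this issue.
— Issue II —
Stage II.1 — burden on subscriber; standard: a more-likely-than-not showing (weight exceeds 54).
    (e): 76 − 25 = 51 ≤ 54 [not met]
  Stage II.1 not carried; the subscriber fails its burden.
The analysis ends at Stage II.1; the operator prevails on this issue.
Per-issue: Issue I → subscriber; Issue II → operator. The subscriber must prevail on at least one issue; overall, the subscriber prevails.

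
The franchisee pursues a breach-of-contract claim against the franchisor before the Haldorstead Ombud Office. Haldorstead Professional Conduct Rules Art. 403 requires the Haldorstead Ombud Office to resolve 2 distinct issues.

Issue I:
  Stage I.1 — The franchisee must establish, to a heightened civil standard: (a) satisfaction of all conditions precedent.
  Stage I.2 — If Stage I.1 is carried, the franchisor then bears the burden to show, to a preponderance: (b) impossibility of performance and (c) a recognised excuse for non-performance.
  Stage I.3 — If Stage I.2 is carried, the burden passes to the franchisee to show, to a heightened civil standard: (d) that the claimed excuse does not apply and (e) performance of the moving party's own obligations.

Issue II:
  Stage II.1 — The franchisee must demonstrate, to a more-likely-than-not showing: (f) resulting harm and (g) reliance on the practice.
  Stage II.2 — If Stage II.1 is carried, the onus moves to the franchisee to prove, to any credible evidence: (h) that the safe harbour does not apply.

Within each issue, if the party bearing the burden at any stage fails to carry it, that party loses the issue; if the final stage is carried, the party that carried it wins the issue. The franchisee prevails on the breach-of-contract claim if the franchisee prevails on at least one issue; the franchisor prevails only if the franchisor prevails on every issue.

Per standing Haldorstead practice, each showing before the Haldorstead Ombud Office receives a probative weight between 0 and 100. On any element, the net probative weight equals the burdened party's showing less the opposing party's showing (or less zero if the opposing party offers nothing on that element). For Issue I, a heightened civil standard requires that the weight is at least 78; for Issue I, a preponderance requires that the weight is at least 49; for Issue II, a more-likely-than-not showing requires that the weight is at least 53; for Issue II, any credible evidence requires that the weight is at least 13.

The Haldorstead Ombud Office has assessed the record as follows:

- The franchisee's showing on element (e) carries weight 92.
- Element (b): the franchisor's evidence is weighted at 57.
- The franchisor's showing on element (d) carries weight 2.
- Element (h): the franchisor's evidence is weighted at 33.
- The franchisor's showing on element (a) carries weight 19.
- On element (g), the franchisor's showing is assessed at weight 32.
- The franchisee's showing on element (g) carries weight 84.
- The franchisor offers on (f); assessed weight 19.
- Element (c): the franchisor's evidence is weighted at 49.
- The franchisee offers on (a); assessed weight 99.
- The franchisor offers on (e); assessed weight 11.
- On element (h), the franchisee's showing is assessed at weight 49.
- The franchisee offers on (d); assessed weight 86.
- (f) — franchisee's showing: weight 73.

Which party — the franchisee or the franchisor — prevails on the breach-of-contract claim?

— Issue I —
Stage I.1 (franchisee, a heightened civil standard, weight is at least 78): (a) net 99−19=80 ≥ 78 — meets.
  Stage I.1 is satisfied; the onus moves to the franchisor.
Stage I.2 (franchisor, a preponderance, weight is at least 49): (b) 57 ≥ 49 — meets; (c) 49 ≥ 49 — meets.
  Stage I.2 is satisfied; the onus moves to the franchisee.
Stage I.3 (franchisee, a heightened civil standard, weight is at least 78): (d) net 86−2=84 ≥ 78 — meets; (e) net 92−11=81 ≥ 78 — meets.
  The franchisee carries the last stage.
With every stage satisfied, the franchisee prevails on this issue.
— Issue II —
At Stage II.1 the franchisee must meet a more-likely-than-not showing (weight is at least 53): on (f) the weight is 73 less the opposing 19 gives net 54, which does reach 53, so (f) meets the standard; on (g) the weight is 84 less the opposing 32 gives net 52, < 53, so (g) does not meet the standard.
  Stage II.1 not carried; the franchisee fails its burden.
The analysis ends at Stage II.1; the franchisor prevails on this issue.
Per-issue: Issue I → franchisee; Issue II → franchisor. The franchisee must prevail on at least one issue; overall, the franchisee prevails.

franchisee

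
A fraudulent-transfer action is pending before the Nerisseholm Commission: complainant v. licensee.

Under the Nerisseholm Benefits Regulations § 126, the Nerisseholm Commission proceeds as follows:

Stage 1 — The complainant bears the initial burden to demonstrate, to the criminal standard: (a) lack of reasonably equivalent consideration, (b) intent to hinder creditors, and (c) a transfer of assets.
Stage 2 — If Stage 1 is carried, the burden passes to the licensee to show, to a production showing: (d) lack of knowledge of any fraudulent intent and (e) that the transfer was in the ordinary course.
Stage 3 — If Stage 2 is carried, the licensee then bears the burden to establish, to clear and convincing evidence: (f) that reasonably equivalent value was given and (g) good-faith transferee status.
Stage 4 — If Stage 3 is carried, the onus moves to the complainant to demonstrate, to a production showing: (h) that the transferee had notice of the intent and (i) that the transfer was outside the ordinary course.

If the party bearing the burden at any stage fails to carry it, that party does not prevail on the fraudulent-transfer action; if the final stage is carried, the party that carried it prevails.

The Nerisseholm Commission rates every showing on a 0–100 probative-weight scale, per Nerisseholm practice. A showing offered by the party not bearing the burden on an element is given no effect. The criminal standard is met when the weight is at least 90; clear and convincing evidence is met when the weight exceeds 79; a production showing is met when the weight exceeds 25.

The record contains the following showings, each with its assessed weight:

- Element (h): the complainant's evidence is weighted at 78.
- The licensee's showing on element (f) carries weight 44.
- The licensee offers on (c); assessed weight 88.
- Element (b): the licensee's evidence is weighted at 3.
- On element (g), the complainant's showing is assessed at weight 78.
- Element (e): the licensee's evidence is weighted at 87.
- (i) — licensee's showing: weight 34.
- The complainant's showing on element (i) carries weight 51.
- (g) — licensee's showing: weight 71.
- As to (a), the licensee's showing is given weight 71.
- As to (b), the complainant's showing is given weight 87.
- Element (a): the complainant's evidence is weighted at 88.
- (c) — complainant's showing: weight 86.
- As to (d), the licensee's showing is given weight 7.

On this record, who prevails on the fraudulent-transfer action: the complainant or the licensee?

licensee

Stage 1 (complainant, the criminal standard, weight is at least 90): (a) 88 (licensee's 71 disregarded) < 90 — fails; (b) 87 (licensee's 3 disregarded) < 90 — fails; (c) 86 (licensee's 88 disregarded) < 90 — fails.
  The complainant does not carry Stage 1.
The licensee prevails.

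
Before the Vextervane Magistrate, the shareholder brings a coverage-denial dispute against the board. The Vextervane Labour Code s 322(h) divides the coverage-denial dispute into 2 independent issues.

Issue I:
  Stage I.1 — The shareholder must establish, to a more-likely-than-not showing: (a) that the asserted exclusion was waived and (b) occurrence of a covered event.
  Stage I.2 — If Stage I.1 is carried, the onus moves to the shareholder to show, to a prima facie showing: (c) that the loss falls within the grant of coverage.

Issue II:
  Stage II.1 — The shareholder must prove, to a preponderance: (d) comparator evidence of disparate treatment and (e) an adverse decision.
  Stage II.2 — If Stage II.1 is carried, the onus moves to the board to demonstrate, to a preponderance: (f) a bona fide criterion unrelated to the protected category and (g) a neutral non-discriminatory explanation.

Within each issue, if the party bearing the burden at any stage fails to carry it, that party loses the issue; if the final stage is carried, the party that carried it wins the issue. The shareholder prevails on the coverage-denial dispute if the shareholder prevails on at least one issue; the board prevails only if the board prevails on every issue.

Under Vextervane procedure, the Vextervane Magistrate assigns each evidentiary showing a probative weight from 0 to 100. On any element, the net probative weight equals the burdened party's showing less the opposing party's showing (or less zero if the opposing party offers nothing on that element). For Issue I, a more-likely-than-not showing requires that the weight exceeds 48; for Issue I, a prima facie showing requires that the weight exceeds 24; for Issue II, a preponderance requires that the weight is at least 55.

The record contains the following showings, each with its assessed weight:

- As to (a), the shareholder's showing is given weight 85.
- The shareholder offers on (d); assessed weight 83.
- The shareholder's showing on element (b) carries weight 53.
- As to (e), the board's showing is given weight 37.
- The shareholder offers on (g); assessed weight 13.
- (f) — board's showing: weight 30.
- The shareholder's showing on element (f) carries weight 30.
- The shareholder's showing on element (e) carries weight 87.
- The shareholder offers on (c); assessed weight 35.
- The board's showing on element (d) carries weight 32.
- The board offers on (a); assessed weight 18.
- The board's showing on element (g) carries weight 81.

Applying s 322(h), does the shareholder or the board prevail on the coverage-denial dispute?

shareholder

— Issue I —
Stage I.1 — burden on shareholder; standard: a more-likely-than-not showing (weight exceeds 48).
    (a): 85 − 18 = 67 > 48 [met]
    (b): 53 > 48 [met]
  All elements met. The shareholder retains the burden for Stage I.2.
Stage I.2 — burden on shareholder; standard: a prima facie showing (weight exceeds 24).
    (c): 35 > 24 [met]
  The shareholder carries the last stage.
With every stage satisfied, the shareholder prevails on this issue.
— Issue II —
At Stage II.1 the shareholder must meet a preponderance (weight is at least 55): on (d) the weight is 83 less the opposing 32 gives net 51, which does not reach 55, so (d) does not meet the standard; on (e) the weight is 87 less the opposing 37 gives net 50, < 55, so (e) does not meet the standard.
  Stage II.1 not carried; the shareholder fails its burden.
The board prevails on this issue.
Per-issue: Issue I → shareholder; Issue II → board. The shareholder must prevail on at least one issue; overall, the shareholder prevails.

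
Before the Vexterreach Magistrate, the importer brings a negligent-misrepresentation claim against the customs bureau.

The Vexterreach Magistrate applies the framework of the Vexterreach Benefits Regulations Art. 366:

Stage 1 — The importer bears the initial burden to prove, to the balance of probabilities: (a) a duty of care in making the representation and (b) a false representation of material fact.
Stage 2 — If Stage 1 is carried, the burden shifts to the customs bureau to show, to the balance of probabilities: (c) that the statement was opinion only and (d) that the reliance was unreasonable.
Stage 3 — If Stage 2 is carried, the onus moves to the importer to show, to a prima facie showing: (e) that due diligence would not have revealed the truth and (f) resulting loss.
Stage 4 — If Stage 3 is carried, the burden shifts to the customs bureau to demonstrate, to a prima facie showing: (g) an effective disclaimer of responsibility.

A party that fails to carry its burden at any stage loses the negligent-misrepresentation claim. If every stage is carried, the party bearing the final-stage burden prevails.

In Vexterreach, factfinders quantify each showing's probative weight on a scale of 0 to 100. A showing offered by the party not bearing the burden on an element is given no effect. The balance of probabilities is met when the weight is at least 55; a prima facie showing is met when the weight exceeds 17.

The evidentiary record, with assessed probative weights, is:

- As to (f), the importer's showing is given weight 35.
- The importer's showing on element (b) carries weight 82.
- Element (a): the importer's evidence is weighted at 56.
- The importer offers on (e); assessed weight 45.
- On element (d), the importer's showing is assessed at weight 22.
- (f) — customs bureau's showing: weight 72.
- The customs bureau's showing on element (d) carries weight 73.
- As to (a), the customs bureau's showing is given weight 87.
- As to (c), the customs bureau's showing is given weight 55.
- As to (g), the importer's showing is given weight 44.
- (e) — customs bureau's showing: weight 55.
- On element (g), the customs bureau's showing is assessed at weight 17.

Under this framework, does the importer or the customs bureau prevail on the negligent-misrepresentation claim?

importer

At Stage 1 the importer must meet the balance of probabilities (weight is at least 55): on (a) the weight is 56 (the customs bureau's 87 is given no effect), ≥ 55, so (a) meets the standard; on (b) the weight is 82, which does reach 55, so (b) meets the standard.
  All elements met. The burden passes to the customs bureau.
At Stage 2 the customs bureau must meet the balance of probabilities (weight is at least 55): on (c) the weight is 55, which does reach 55, so (c) meets the standard; on (d) the weight is 73 (the importer's 22 is given no effect), ≥ 55, so (d) meets the standard.
  Stage 2 is satisfied; the onus moves to the importer.
At Stage 3 the importer must meet a prima facie showing (weight exceeds 17): on (e) the weight is 45 (the customs bureau's 55 is given no effect), which does exceed 17, so (e) meets the standard; on (f) the weight is 35 (the customs bureau's 72 is given no effect), > 17, so (f) meets the standard.
  Stage 3 carried; the burden shifts to the customs bureau.
At Stage 4 the customs bureau must meet a prima facie showing (weight exceeds 17): on (g) the weight is 17 (the importer's 44 is given no effect), which does not exceed 17, so (g) does not meet the standard.
  Not every element is met, so the customs bureau fails to carry Stage 4.
The analysis ends at Stage 4; the importer prevails.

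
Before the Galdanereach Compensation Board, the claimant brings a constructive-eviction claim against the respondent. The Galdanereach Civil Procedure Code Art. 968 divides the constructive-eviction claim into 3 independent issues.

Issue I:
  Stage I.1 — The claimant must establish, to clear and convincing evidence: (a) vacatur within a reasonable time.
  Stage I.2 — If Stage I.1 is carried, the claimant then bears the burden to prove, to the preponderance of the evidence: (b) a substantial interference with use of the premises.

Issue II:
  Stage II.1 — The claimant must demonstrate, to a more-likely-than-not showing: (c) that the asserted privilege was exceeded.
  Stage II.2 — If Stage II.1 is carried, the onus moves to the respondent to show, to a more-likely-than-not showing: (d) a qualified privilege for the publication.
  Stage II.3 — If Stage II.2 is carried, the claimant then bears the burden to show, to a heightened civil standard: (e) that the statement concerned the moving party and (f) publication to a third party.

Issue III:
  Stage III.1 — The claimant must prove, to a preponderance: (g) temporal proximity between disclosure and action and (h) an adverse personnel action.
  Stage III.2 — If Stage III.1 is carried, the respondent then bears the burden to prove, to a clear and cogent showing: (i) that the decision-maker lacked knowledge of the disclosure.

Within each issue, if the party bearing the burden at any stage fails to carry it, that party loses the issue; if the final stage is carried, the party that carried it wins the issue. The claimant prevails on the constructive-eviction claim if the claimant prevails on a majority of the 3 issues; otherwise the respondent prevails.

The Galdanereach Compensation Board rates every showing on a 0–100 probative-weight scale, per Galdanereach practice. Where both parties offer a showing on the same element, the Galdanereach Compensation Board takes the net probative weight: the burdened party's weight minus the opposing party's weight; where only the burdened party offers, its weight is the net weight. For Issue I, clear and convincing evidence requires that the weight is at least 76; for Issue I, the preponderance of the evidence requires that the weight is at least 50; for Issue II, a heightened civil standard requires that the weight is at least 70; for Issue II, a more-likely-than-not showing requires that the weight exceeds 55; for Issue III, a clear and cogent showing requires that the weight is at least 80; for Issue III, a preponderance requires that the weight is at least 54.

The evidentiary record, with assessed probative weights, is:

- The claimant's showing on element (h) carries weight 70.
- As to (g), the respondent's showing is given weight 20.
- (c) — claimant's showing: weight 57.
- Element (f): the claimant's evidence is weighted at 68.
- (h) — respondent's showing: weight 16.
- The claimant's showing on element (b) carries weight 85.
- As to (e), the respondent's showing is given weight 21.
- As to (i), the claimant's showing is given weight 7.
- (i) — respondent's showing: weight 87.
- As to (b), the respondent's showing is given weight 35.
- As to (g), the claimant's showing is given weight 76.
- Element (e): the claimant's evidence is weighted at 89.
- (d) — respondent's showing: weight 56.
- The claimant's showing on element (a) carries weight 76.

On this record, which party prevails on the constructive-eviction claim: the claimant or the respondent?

— Issue I —
Stage I.1 (claimant, clear and convincing evidence, weight is at least 76): (a) 76 ≥ 76 — meets.
  Stage I.1 is satisfied; the claimant continues to bear the burden.
Stage I.2 (claimant, the preponderance of the evidence, weight is at least 50): (b) net 85−35=50 ≥ 50 — meets.
  All elements met at the final stage.
Every stage carried; the claimant prevails on this issue.
— Issue II —
At Stage II.1 the claimant must meet a more-likely-than-not showing (weight exceeds 55): on (c) the weight is 57, which does exceed 55, so (c) meets the standard.
  Stage II.1 is satisfied; the onus moves to the respondent.
At Stage II.2 the respondent must meet a more-likely-than-not showing (weight exceeds 55): on (d) the weight is 56, which does exceed 55, so (d) meets the standard.
  Stage II.2 is satisfied; the onus moves to the claimant.
At Stage II.3 the claimant must meet a heightened civil standard (weight is at least 70): on (e) the weight is 89 less the opposing 21 gives net 68, < 70, so (e) does not meet the standard; on (f) the weight is 68, which does not reach 70, so (f) does not meet the standard.
  The claimant does not carry Stage II.3.
So the respondent prevails on this issue.
— Issue III —
Stage III.1 — burden on claimant; standard: a preponderance (weight is at least 54).
    (g): 76 − 20 = 56 ≥ 54 [met]
    (h): 70 − 16 = 54 ≥ 54 [met]
  The claimant carries Stage III.1; the respondent now bears the burden.
Stage III.2 — burden on respondent; standard: a clear and cogent showing (weight is at least 80).
    (i): 87 − 7 = 80 ≥ 80 [met]
  All elements met at the final stage.
With every stage satisfied, the respondent prevails on this issue.
Per-issue: Issue I → claimant; Issue II → respondent; Issue III → respondent. The claimant must prevail on a majority of issues; overall, the respondent prevails.

respondent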